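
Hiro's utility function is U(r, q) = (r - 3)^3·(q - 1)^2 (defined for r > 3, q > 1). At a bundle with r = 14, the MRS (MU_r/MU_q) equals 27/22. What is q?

MU_r = 3·(r−3)^2·(q−1)^2, MU_q = 2·(r−3)^3·(q−1).
MRS = (3/2)·(q−1)/(r−3).
Substitute r = 14: MRS = (q − 1)/(22/3). Setting this equal to 27/22 gives q − 1 = (27/22)·(22/3) = 9, so q = 10.

q = 10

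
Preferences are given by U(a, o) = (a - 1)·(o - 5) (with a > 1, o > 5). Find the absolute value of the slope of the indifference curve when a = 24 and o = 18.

MU_a = (o−5), MU_o = (a−1).
MRS = (o−5)/(a−1).
At (24, 18): MRS = 13/23.
The indifference curve has slope −13/23 at this bundle.

MRS = 13/23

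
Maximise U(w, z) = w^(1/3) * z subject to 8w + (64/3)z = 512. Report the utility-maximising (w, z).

w* = 16, z* = 18

MU_w = 1/3·w^(-2/3)·z and MU_z = w^(1/3).
MRS = MU_w/MU_z = (1/3)·z/w.
Tangency: set MRS = p_w/p_z = 8/(64/3) = 0.375.
So (1/3)·z/w = 0.375, i.e. z = 1.125·w.
Substitute into the budget 8·w + (64/3)·z = 512: 32·w = 512, so w* = 16.
Then z* = 1.125·16 = 18.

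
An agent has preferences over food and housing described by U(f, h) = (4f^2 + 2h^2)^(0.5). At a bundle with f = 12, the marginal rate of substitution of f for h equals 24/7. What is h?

For CES with ρ = 2, MRS = (4/2)·(h/f)^(-1).
Setting (4/2)·(h/12)^(-1) = 24/7 gives (h/12)^(-1) = 12/7, so h/12 = 7/12 and h = 7.

h = 7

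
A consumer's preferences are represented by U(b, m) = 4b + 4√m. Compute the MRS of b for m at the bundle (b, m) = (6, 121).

MU_b = 4, MU_m = 4/(2√m).
MRS = 4 ÷ (4/(2√m)).
At (6, 121): MRS = 22.
The indifference curve has slope −22 at this bundle.

MRS = 22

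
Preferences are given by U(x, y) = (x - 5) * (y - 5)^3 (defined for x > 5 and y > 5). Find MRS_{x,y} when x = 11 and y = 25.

MRS = 10/9

MU_x = (y−5)^3, MU_y = 3·(x−5)·(y−5)^2.
MRS = (1/3)·(y−5)/(x−5).
At (11, 25): MRS = 10/9.
So at (11, 25) the consumer would give up 10/9 units of y for one more unit of x.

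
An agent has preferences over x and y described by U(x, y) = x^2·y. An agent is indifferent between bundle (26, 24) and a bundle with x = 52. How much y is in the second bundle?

y = 6

U(26, 24) = 16224.
Set U(52, y) = 16224 and solve.
With x = 52: 52^2 = 2704, so y = 16224/2704 = 6.
Check: U(52, 6) = 16224.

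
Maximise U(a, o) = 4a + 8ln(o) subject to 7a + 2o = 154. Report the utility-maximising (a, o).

a* = 20, o* = 7

MU_a = 4, MU_o = 8/o.
MRS = 4 ÷ (8/o).
Tangency: set MRS = p_a/p_o = 7/2 = 3.5.
MRS depends only on o: 0.5·o = 3.5 ⇒ o* = 3.5/0.5 = 7.
From the budget, 7·a = 154 − 2·7 = 140, so a* = 20.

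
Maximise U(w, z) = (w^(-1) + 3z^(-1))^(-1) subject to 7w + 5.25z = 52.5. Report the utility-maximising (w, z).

For CES with ρ = -1, MRS = (1/3)·(z/w)^2.
Tangency: set MRS = p_w/p_z = 7/5.25 = 4/3.
So (z/w)^2 = 4; taking the square root, z/w = 2, i.e. z = 2·w.
Substitute into the budget 7·w + 5.25·z = 52.5: 17.5·w = 52.5, so w* = 3 and z* = 2·3 = 6.

w* = 3, z* = 6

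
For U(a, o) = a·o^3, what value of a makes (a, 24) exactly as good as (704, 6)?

a = 11

U(704, 6) = 152064.
Set U(a, 24) = 152064 and solve.
With o = 24: 24^3 = 13824, so a = 152064/13824 = 11.
Check: U(11, 24) = 152064.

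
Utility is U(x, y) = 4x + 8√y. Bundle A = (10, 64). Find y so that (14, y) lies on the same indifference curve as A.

y = 36

U(10, 64) = 104.
Set U(14, y) = 104 and solve.
With x = 14: 8√y = 104 − 4·14 = 48, so √y = 6 and y = 36.
Check: U(14, 36) = 104.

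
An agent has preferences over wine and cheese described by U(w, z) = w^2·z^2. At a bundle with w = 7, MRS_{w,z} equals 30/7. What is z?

MU_w = 2·w·z^2 and MU_z = 2·w^2·z.
MRS = MU_w/MU_z = z/w.
Substitute w = 7: MRS = z/7. Setting z/7 = 30/7 gives z = (30/7)·7 = 30.

z = 30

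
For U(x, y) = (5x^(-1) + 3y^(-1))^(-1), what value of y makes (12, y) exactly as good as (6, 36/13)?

U depends on (x, y) only through S = 5x^(-1) + 3y^(-1), so equal utility means equal S. At (6, 36/13): S = 23/12.
With x = 12: 5·12^(-1) = 5/12, so 3y^(-1) = 23/12 − 5/12 = 1.5, i.e. y^(-1) = 0.5.
Hence y = 1/0.5 = 2.
Check: U(12, 2) = 0.5217.

y = 2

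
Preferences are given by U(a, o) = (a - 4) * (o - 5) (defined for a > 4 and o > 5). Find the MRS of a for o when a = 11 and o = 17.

MU_a = (o−5), MU_o = (a−4).
MRS = (o−5)/(a−4).
At (11, 17): MRS = 12/7.
That is, one extra unit of a is worth 12/7 units of o at the margin.

MRS = 12/7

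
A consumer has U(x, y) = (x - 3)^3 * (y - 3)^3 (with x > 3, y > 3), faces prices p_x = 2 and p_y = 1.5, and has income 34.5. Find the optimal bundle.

MU_x = 3·(x−3)^2·(y−3)^3, MU_y = 3·(x−3)^3·(y−3)^2.
MRS = (y−3)/(x−3).
Tangency: set MRS = p_x/p_y = 2/1.5 = 4/3.
So (y − 3)/(x − 3) = 4/3, i.e. (y − 3) = (4/3)·(x − 3).
Rewrite the budget in excess-of-subsistence terms: 2·(x − 3) + 1.5·(y − 3) = 34.5 − 2·3 − 1.5·3 = 24.
Substituting, 4·(x − 3) = 24, so x − 3 = 6 and x* = 9.
Then y − 3 = (4/3)·6 = 8, so y* = 11.

x* = 9, y* = 11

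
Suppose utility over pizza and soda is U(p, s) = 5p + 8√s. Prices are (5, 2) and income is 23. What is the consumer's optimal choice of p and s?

MU_p = 5, MU_s = 8/(2√s).
MRS = 5 ÷ (8/(2√s)).
Tangency: set MRS = p_p/p_s = 5/2 = 2.5.
MRS depends only on s: 1.25·√s = 2.5 ⇒ √s = 2.5/1.25 = 2 ⇒ s* = 4.
From the budget, 5·p = 23 − 2·4 = 15, so p* = 3.

p* = 3, s* = 4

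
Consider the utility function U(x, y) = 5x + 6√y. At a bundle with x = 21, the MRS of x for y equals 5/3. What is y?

y = 1

MU_x = 5, MU_y = 6/(2√y).
MRS = 5 ÷ (6/(2√y)).
MRS depends only on y: (5/3)·√y = 5/3 ⇒ √y = (5/3)/(5/3) = 1 ⇒ y = 1.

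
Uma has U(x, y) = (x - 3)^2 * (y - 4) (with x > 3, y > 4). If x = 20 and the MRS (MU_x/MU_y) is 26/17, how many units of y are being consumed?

y = 17

MU_x = 2·(x−3)·(y−4), MU_y = (x−3)^2.
MRS = (2/1)·(y−4)/(x−3).
Substitute x = 20: MRS = (y − 4)/8.5. Setting this equal to 26/17 gives y − 4 = (26/17)·8.5 = 13, so y = 17.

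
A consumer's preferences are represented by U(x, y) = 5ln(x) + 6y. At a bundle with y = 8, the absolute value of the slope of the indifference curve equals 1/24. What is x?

MU_x = 5/x, MU_y = 6.
MRS = 5/x ÷ 6.
MRS depends only on x: (5/6)/x = 1/24 ⇒ x = (5/6)/(1/24) = 20.

x = 20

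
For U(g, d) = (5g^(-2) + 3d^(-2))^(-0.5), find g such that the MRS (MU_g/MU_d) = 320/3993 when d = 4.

For CES with ρ = -2, MRS = (5/3)·(d/g)^3.
Setting (5/3)·(4/g)^3 = 320/3993 gives (4/g)^3 = 64/1331, so 4/g = 4/11 and g = 11.

g = 11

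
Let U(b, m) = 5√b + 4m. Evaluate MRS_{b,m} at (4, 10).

MU_b = 5/(2√b), MU_m = 4.
MRS = 5/(2√b) ÷ 4.
At (4, 10): MRS = 5/16.
So at (4, 10) the consumer would give up 5/16 units of m for one more unit of b.

MRS = 5/16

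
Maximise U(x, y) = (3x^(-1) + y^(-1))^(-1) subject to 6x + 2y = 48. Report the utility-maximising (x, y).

For CES with ρ = -1, MRS = (3/1)·(y/x)^2.
Tangency: set MRS = p_x/p_y = 6/2 = 3.
So (y/x)^2 = 1; taking the square root, y/x = 1, i.e. y = x.
Substitute into the budget 6·x + 2·y = 48: 8·x = 48, so x* = 6 and y* = 6.

x* = 6, y* = 6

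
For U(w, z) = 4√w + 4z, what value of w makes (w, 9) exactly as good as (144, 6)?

U(144, 6) = 72.
Set U(w, 9) = 72 and solve.
With z = 9: 4√w = 72 − 4·9 = 36, so √w = 9 and w = 81.
Check: U(81, 9) = 72.

w = 81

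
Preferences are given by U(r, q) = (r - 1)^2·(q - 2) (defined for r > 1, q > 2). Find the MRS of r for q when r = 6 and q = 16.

MRS = 5.6

MU_r = 2·(r−1)·(q−2), MU_q = (r−1)^2.
MRS = (2/1)·(q−2)/(r−1).
At (6, 16): MRS = 5.6.
That is, one extra unit of r is worth 5.6 units of q at the margin.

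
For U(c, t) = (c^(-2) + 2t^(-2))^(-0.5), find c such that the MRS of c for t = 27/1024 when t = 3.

c = 8

For CES with ρ = -2, MRS = (1/2)·(t/c)^3.
Setting (1/2)·(3/c)^3 = 27/1024 gives (3/c)^3 = 27/512, so 3/c = 0.375 and c = 8.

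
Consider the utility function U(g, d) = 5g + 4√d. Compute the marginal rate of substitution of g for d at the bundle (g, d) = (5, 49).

MRS = 17.5

MU_g = 5, MU_d = 4/(2√d).
MRS = 5 ÷ (4/(2√d)).
At (5, 49): MRS = 17.5.
The indifference curve has slope −17.5 at this bundle.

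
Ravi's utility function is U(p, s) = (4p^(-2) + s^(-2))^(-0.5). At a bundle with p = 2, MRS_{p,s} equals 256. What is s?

For CES with ρ = -2, MRS = (4/1)·(s/p)^3.
Setting (4/1)·(s/2)^3 = 256 gives (s/2)^3 = 64, so s/2 = 4 and s = 8.

s = 8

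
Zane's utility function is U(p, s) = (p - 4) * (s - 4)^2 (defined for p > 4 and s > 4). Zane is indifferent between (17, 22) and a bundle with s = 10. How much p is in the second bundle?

p = 121

U(17, 22) = 4212.
Set U(p, 10) = 4212 and solve.
With s = 10: (10 − 4)^2 = 36, so (p − 4) = 4212/36 = 117.
So p = 4 + 117 = 121.
Check: U(121, 10) = 4212.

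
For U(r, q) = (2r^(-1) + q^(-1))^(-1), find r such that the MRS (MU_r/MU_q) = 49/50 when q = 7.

For CES with ρ = -1, MRS = (2/1)·(q/r)^2.
Setting (2/1)·(7/r)^2 = 49/50 gives (7/r)^2 = 49/100, so 7/r = 0.7 and r = 10.

r = 10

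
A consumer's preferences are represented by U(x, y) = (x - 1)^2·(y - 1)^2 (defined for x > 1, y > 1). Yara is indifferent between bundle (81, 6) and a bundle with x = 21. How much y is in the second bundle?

U(81, 6) = 160000.
Set U(21, y) = 160000 and solve.
With x = 21: (21 − 1)^2 = 400, so (y − 1)^2 = 160000/400 = 400.
Taking the square root (with y > 1): y − 1 = 20, so y = 21.
Check: U(21, 21) = 160000.

y = 21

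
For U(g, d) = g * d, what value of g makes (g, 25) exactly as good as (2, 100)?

U(2, 100) = 200.
Set U(g, 25) = 200 and solve.
With d = 25: g = 200/25 = 8.
Check: U(8, 25) = 200.

g = 8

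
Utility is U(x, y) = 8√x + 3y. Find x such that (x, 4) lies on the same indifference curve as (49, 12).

U(49, 12) = 92.
Set U(x, 4) = 92 and solve.
With y = 4: 8√x = 92 − 3·4 = 80, so √x = 10 and x = 100.
Check: U(100, 4) = 92.

x = 100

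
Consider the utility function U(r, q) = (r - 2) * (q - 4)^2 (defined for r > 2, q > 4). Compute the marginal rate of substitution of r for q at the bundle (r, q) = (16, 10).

MU_r = (q−4)^2, MU_q = 2·(r−2)·(q−4).
MRS = (1/2)·(q−4)/(r−2).
At (16, 10): MRS = 3/14.
That is, one extra unit of r is worth 3/14 units of q at the margin.

MRS = 3/14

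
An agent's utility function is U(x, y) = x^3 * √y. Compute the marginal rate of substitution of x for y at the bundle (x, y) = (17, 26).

MRS = 156/17

MU_x = 3·x^2·√y and MU_y = 0.5·x^3·y^(-0.5).
MRS = MU_x/MU_y = (6)·y/x.
At (17, 26): MRS = 156/17.
The indifference curve has slope −156/17 at this bundle.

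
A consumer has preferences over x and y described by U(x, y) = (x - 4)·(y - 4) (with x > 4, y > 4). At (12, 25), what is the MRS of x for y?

MRS = 2.625

MU_x = (y−4), MU_y = (x−4).
MRS = (y−4)/(x−4).
At (12, 25): MRS = 2.625.
The indifference curve has slope −2.625 at this bundle.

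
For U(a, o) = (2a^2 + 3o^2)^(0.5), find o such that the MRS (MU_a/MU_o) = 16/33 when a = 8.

o = 11

For CES with ρ = 2, MRS = (2/3)·(o/a)^(-1).
Setting (2/3)·(o/8)^(-1) = 16/33 gives (o/8)^(-1) = 8/11, so o/8 = 1.375 and o = 11.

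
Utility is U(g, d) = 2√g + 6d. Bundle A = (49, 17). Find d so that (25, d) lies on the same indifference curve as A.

d = 53/3

U(49, 17) = 116.
Set U(25, d) = 116 and solve.
With g = 25: √25 = 5, so 6d = 116 − 2·5 = 106 and d = 53/3.
Check: U(25, 53/3) = 116.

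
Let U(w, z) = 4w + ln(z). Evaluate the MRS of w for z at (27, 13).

MU_w = 4, MU_z = 1/z.
MRS = 4 ÷ (1/z).
At (27, 13): MRS = 52.
That is, one extra unit of w is worth 52 units of z at the margin.

MRS = 52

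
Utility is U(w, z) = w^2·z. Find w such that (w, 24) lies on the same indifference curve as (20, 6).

w = 10

U(20, 6) = 2400.
Set U(w, 24) = 2400 and solve.
With z = 24: w^2 = 2400/24 = 100; taking the square root, w = 10.
Check: U(10, 24) = 2400.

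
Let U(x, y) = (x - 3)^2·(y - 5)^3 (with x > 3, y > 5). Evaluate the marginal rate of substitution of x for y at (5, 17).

MRS = 4

MU_x = 2·(x−3)·(y−5)^3, MU_y = 3·(x−3)^2·(y−5)^2.
MRS = (2/3)·(y−5)/(x−3).
At (5, 17): MRS = 4.
So at (5, 17) the consumer would give up 4 units of y for one more unit of x.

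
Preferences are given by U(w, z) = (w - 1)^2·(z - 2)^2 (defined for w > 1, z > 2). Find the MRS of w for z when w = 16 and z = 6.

MRS = 4/15

MU_w = 2·(w−1)·(z−2)^2, MU_z = 2·(w−1)^2·(z−2).
MRS = (z−2)/(w−1).
At (16, 6): MRS = 4/15.
The indifference curve has slope −4/15 at this bundle.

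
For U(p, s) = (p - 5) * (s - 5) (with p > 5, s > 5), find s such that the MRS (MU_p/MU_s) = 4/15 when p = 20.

MU_p = (s−5), MU_s = (p−5).
MRS = (s−5)/(p−5).
Substitute p = 20: MRS = (s − 5)/15. Setting this equal to 4/15 gives s − 5 = (4/15)·15 = 4, so s = 9.

s = 9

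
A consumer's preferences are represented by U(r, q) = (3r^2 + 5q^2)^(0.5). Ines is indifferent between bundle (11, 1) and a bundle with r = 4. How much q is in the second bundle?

q = 8

U depends on (r, q) only through S = 3r^2 + 5q^2, so equal utility means equal S. At (11, 1): S = 368.
With r = 4: 3·4^2 = 48, so 5q^2 = 368 − 48 = 320, i.e. q^2 = 64.
Hence q = √64 = 8.
Check: U(4, 8) = 19.1833.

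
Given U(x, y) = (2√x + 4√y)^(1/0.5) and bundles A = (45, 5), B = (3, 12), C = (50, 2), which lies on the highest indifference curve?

Bundle A

Evaluate utility at each bundle:
U(A) = 500.000.
U(B) = 300.000.
U(C) = 392.000.
Highest utility is A, so A ≻ C ≻ B.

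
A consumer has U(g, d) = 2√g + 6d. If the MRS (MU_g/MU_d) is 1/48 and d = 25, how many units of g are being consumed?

MU_g = 2/(2√g), MU_d = 6.
MRS = 2/(2√g) ÷ 6.
MRS depends only on g: (1/6)/√g = 1/48 ⇒ √g = (1/6)/(1/48) = 8 ⇒ g = 64.

g = 64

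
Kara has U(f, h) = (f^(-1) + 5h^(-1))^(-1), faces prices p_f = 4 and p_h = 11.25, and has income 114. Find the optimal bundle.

f* = 6, h* = 8

For CES with ρ = -1, MRS = (1/5)·(h/f)^2.
Tangency: set MRS = p_f/p_h = 4/11.25 = 16/45.
So (h/f)^2 = 16/9; taking the square root, h/f = 4/3, i.e. h = (4/3)·f.
Substitute into the budget 4·f + 11.25·h = 114: 19·f = 114, so f* = 6 and h* = (4/3)·6 = 8.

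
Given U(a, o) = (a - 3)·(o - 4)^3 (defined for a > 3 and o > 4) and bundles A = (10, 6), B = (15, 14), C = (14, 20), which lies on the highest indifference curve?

Bundle C

Evaluate utility at each bundle:
U(A) = 56.
U(B) = 12000.
U(C) = 45056.
Highest utility is C, so C ≻ B ≻ A.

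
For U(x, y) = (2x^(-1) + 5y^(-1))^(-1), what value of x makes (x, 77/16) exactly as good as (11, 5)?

x = 14

U depends on (x, y) only through S = 2x^(-1) + 5y^(-1), so equal utility means equal S. At (11, 5): S = 13/11.
With y = 77/16: 5·(77/16)^(-1) = 80/77, so 2x^(-1) = 13/11 − 80/77 = 1/7, i.e. x^(-1) = 1/14.
Hence x = 1/(1/14) = 14.
Check: U(14, 77/16) = 0.8462.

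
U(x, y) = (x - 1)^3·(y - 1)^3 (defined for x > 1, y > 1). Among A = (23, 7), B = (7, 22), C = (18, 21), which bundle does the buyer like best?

Bundle C

Evaluate utility at each bundle:
U(A) = 2299968.
U(B) = 2000376.
U(C) = 39304000.
Highest utility is C, so C ≻ A ≻ B.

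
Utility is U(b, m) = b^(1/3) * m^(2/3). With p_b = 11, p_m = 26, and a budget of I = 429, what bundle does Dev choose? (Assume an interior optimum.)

MU_b = 1/3·b^(-2/3)·m^(2/3) and MU_m = 2/3·b^(1/3)·m^(-1/3).
MRS = MU_b/MU_m = (0.5)·m/b.
Tangency: set MRS = p_b/p_m = 11/26.
So (0.5)·m/b = 11/26, i.e. m = (11/13)·b.
Substitute into the budget 11·b + 26·m = 429: 33·b = 429, so b* = 13.
Then m* = (11/13)·13 = 11.

b* = 13, m* = 11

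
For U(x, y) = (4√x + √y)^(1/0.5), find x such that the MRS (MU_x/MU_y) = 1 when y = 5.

For CES with ρ = 0.5, MRS = (4/1)·√(y/x).
Setting (4/1)·√(5/x) = 1 gives √(5/x) = 0.25, so 5/x = 1/16 and x = 80.

x = 80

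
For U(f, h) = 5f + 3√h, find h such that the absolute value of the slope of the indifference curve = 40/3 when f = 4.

MU_f = 5, MU_h = 3/(2√h).
MRS = 5 ÷ (3/(2√h)).
MRS depends only on h: (10/3)·√h = 40/3 ⇒ √h = (40/3)/(10/3) = 4 ⇒ h = 16.

h = 16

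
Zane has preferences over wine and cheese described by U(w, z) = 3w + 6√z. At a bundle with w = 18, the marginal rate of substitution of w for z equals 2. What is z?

MU_w = 3, MU_z = 6/(2√z).
MRS = 3 ÷ (6/(2√z)).
MRS depends only on z: √z = 2 ⇒ √z = 2 ⇒ z = 4.

z = 4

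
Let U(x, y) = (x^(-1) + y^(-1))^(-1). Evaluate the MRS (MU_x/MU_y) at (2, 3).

MRS = 2.25

For CES with ρ = -1, MRS = (y/x)^2.
At (2, 3): MRS = 2.25.
So at (2, 3) the consumer would give up 2.25 units of y for one more unit of x.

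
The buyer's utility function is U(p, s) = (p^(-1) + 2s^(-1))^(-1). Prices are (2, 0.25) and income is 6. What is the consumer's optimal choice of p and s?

For CES with ρ = -1, MRS = (1/2)·(s/p)^2.
Tangency: set MRS = p_p/p_s = 2/0.25 = 8.
So (s/p)^2 = 16; taking the square root, s/p = 4, i.e. s = 4·p.
Substitute into the budget 2·p + 0.25·s = 6: 3·p = 6, so p* = 2 and s* = 4·2 = 8.

p* = 2, s* = 8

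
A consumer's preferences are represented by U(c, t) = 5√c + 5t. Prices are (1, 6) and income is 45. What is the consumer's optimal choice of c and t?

MU_c = 5/(2√c), MU_t = 5.
MRS = 5/(2√c) ÷ 5.
Tangency: set MRS = p_c/p_t = 1/6.
MRS depends only on c: 0.5/√c = 1/6 ⇒ √c = 0.5/(1/6) = 3 ⇒ c* = 9.
From the budget, 6·t = 45 − 1·9 = 36, so t* = 6.

c* = 9, t* = 6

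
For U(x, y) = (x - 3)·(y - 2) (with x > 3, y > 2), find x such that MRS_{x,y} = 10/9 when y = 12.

MU_x = (y−2), MU_y = (x−3).
MRS = (y−2)/(x−3).
Substitute y = 12: MRS = 10/(x − 3). Setting this equal to 10/9 gives x − 3 = 10/(10/9) = 9, so x = 12.

x = 12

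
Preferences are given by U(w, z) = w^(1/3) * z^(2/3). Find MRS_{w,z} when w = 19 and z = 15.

MRS = 15/38

MU_w = 1/3·w^(-2/3)·z^(2/3) and MU_z = 2/3·w^(1/3)·z^(-1/3).
MRS = MU_w/MU_z = (0.5)·z/w.
At (19, 15): MRS = 15/38.
That is, one extra unit of w is worth 15/38 units of z at the margin.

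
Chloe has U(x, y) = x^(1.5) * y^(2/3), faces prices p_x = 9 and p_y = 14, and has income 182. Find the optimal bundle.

MU_x = 1.5·√x·y^(2/3) and MU_y = 2/3·x^(1.5)·y^(-1/3).
MRS = MU_x/MU_y = (2.25)·y/x.
Tangency: set MRS = p_x/p_y = 9/14.
So (2.25)·y/x = 9/14, i.e. y = (2/7)·x.
Substitute into the budget 9·x + 14·y = 182: 13·x = 182, so x* = 14.
Then y* = (2/7)·14 = 4.

x* = 14, y* = 4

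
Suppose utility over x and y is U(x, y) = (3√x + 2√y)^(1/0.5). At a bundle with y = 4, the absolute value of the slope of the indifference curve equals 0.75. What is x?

x = 16

For CES with ρ = 0.5, MRS = (3/2)·√(y/x).
Setting (3/2)·√(4/x) = 0.75 gives √(4/x) = 0.5, so 4/x = 0.25 and x = 16.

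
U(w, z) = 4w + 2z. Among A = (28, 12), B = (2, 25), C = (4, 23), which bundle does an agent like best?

Bundle A

Evaluate utility at each bundle:
U(A) = 136.
U(B) = 58.
U(C) = 62.
Highest utility is A, so A ≻ C ≻ B.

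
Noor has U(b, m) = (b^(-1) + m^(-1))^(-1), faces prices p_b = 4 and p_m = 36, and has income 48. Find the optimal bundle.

For CES with ρ = -1, MRS = (m/b)^2.
Tangency: set MRS = p_b/p_m = 4/36 = 1/9.
So (m/b)^2 = 1/9; taking the square root, m/b = 1/3, i.e. m = (1/3)·b.
Substitute into the budget 4·b + 36·m = 48: 16·b = 48, so b* = 3 and m* = (1/3)·3 = 1.

b* = 3, m* = 1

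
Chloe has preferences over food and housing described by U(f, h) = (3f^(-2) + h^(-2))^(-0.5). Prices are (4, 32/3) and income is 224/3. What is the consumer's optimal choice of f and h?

For CES with ρ = -2, MRS = (3/1)·(h/f)^3.
Tangency: set MRS = p_f/p_h = 4/(32/3) = 0.375.
So (h/f)^3 = 0.125; taking the cube root, h/f = 0.5, i.e. h = 0.5·f.
Substitute into the budget 4·f + (32/3)·h = 224/3: (28/3)·f = 224/3, so f* = 8 and h* = 0.5·8 = 4.

f* = 8, h* = 4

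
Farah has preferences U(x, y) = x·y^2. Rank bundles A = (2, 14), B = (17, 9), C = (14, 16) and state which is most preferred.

Bundle C

Evaluate utility at each bundle:
U(A) = 392.
U(B) = 1377.
U(C) = 3584.
Highest utility is C, so C ≻ B ≻ A.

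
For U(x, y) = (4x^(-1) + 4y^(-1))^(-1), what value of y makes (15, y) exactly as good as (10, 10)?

U depends on (x, y) only through S = 4x^(-1) + 4y^(-1), so equal utility means equal S. At (10, 10): S = 0.8.
With x = 15: 4·15^(-1) = 4/15, so 4y^(-1) = 0.8 − 4/15 = 8/15, i.e. y^(-1) = 2/15.
Hence y = 1/(2/15) = 7.5.
Check: U(15, 7.5) = 1.25.

y = 7.5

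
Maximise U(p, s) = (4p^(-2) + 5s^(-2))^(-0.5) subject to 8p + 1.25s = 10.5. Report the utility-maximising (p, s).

p* = 1, s* = 2

For CES with ρ = -2, MRS = (4/5)·(s/p)^3.
Tangency: set MRS = p_p/p_s = 8/1.25 = 6.4.
So (s/p)^3 = 8; taking the cube root, s/p = 2, i.e. s = 2·p.
Substitute into the budget 8·p + 1.25·s = 10.5: 10.5·p = 10.5, so p* = 1 and s* = 2·1 = 2.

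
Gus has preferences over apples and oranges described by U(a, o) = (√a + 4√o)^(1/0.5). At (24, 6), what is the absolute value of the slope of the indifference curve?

MRS = 0.125

For CES with ρ = 0.5, MRS = (1/4)·√(o/a).
At (24, 6): MRS = 0.125.
So at (24, 6) the consumer would give up 0.125 units of o for one more unit of a.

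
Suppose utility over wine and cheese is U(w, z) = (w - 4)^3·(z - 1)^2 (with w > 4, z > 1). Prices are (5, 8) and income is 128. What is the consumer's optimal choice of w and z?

MU_w = 3·(w−4)^2·(z−1)^2, MU_z = 2·(w−4)^3·(z−1).
MRS = (3/2)·(z−1)/(w−4).
Tangency: set MRS = p_w/p_z = 5/8 = 0.625.
So (3/2)·(z − 1)/(w − 4) = 0.625, i.e. (z − 1) = (5/12)·(w − 4).
Rewrite the budget in excess-of-subsistence terms: 5·(w − 4) + 8·(z − 1) = 128 − 5·4 − 8·1 = 100.
Substituting, (25/3)·(w − 4) = 100, so w − 4 = 12 and w* = 16.
Then z − 1 = (5/12)·12 = 5, so z* = 6.

w* = 16, z* = 6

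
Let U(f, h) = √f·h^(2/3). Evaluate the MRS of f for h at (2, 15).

MRS = 5.625

MU_f = 0.5·f^(-0.5)·h^(2/3) and MU_h = 2/3·√f·h^(-1/3).
MRS = MU_f/MU_h = (0.75)·h/f.
At (2, 15): MRS = 5.625.
The indifference curve has slope −5.625 at this bundle.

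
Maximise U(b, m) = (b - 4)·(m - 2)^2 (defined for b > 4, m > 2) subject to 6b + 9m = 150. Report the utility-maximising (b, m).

b* = 10, m* = 10

MU_b = (m−2)^2, MU_m = 2·(b−4)·(m−2).
MRS = (1/2)·(m−2)/(b−4).
Tangency: set MRS = p_b/p_m = 6/9 = 2/3.
So (1/2)·(m − 2)/(b − 4) = 2/3, i.e. (m − 2) = (4/3)·(b − 4).
Rewrite the budget in excess-of-subsistence terms: 6·(b − 4) + 9·(m − 2) = 150 − 6·4 − 9·2 = 108.
Substituting, 18·(b − 4) = 108, so b − 4 = 6 and b* = 10.
Then m − 2 = (4/3)·6 = 8, so m* = 10.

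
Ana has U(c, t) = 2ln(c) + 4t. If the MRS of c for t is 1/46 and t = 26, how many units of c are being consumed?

c = 23

MU_c = 2/c, MU_t = 4.
MRS = 2/c ÷ 4.
MRS depends only on c: 0.5/c = 1/46 ⇒ c = 0.5/(1/46) = 23.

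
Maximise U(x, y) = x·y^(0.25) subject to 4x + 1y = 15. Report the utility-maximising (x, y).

x* = 3, y* = 3

MU_x = y^(0.25) and MU_y = 0.25·x·y^(-0.75).
MRS = MU_x/MU_y = (4)·y/x.
Tangency: set MRS = p_x/p_y = 4/1 = 4.
So (4)·y/x = 4, i.e. y = x.
Substitute into the budget 4·x + 1·y = 15: 5·x = 15, so x* = 3.
Then y* = 3.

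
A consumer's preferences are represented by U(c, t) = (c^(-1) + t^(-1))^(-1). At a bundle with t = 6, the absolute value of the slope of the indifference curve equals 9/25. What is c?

c = 10

For CES with ρ = -1, MRS = (t/c)^2.
Setting (6/c)^2 = 9/25 gives 6/c = 0.6 and c = 10.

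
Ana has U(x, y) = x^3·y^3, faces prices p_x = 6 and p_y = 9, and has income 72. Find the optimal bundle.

x* = 6, y* = 4

MU_x = 3·x^2·y^3 and MU_y = 3·x^3·y^2.
MRS = MU_x/MU_y = y/x.
Tangency: set MRS = p_x/p_y = 6/9 = 2/3.
So y/x = 2/3, i.e. y = (2/3)·x.
Substitute into the budget 6·x + 9·y = 72: 12·x = 72, so x* = 6.
Then y* = (2/3)·6 = 4.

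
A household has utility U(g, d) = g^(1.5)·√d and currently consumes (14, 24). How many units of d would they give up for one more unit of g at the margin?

MU_g = 1.5·√g·√d and MU_d = 0.5·g^(1.5)·d^(-0.5).
MRS = MU_g/MU_d = (3)·d/g.
At (14, 24): MRS = 36/7.
That is, one extra unit of g is worth 36/7 units of d at the margin.

MRS = 36/7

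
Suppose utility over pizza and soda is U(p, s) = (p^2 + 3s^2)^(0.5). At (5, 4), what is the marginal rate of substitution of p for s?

MRS = 5/12

For CES with ρ = 2, MRS = (1/3)·(s/p)^(-1).
At (5, 4): MRS = 5/12.
That is, one extra unit of p is worth 5/12 units of s at the margin.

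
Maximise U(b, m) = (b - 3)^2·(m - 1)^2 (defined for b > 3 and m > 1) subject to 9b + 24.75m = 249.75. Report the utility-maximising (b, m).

b* = 14, m* = 5

MU_b = 2·(b−3)·(m−1)^2, MU_m = 2·(b−3)^2·(m−1).
MRS = (m−1)/(b−3).
Tangency: set MRS = p_b/p_m = 9/24.75 = 4/11.
So (m − 1)/(b − 3) = 4/11, i.e. (m − 1) = (4/11)·(b − 3).
Rewrite the budget in excess-of-subsistence terms: 9·(b − 3) + 24.75·(m − 1) = 249.75 − 9·3 − 24.75·1 = 198.
Substituting, 18·(b − 3) = 198, so b − 3 = 11 and b* = 14.
Then m − 1 = (4/11)·11 = 4, so m* = 5.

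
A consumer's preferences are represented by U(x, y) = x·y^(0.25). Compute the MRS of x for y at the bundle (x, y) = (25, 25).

MU_x = y^(0.25) and MU_y = 0.25·x·y^(-0.75).
MRS = MU_x/MU_y = (4)·y/x.
At (25, 25): MRS = 4.
The indifference curve has slope −4 at this bundle.

MRS = 4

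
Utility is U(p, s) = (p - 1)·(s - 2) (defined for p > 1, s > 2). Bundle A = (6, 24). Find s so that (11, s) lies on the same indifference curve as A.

s = 13

U(6, 24) = 110.
Set U(11, s) = 110 and solve.
With p = 11: (11 − 1) = 10, so (s − 2) = 110/10 = 11.
So s = 2 + 11 = 13.
Check: U(11, 13) = 110.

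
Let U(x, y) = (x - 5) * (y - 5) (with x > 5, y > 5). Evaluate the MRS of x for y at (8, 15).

MRS = 10/3

MU_x = (y−5), MU_y = (x−5).
MRS = (y−5)/(x−5).
At (8, 15): MRS = 10/3.
The indifference curve has slope −10/3 at this bundle.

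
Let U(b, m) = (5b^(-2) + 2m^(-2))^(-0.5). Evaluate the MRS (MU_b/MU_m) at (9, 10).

For CES with ρ = -2, MRS = (5/2)·(m/b)^3.
At (9, 10): MRS = 2500/729.
The indifference curve has slope −2500/729 at this bundle.

MRS = 2500/729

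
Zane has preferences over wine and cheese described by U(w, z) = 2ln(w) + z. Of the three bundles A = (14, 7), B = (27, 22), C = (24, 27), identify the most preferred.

Evaluate utility at each bundle:
U(A) = 12.278.
U(B) = 28.592.
U(C) = 33.356.
Highest utility is C, so C ≻ B ≻ A.

Bundle C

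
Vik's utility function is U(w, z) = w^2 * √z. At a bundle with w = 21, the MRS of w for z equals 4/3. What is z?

MU_w = 2·w·√z and MU_z = 0.5·w^2·z^(-0.5).
MRS = MU_w/MU_z = (4)·z/w.
Substitute w = 21: MRS = z/5.25. Setting z/5.25 = 4/3 gives z = (4/3)·5.25 = 7.

z = 7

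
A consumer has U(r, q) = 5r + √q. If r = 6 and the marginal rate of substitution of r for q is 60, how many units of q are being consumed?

q = 36

MU_r = 5, MU_q = 1/(2√q).
MRS = 5 ÷ (1/(2√q)).
MRS depends only on q: 10·√q = 60 ⇒ √q = 60/10 = 6 ⇒ q = 36.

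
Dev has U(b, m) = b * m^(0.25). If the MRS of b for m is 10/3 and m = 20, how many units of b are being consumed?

MU_b = m^(0.25) and MU_m = 0.25·b·m^(-0.75).
MRS = MU_b/MU_m = (4)·m/b.
Substitute m = 20: MRS = 80/b. Setting 80/b = 10/3 gives b = 80/(10/3) = 24.

b = 24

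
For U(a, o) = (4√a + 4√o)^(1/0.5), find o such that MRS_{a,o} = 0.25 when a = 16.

o = 1

For CES with ρ = 0.5, MRS = √(o/a).
Setting √(o/16) = 0.25 gives o/16 = 1/16 and o = 1.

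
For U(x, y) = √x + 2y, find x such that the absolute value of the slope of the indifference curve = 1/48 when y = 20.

MU_x = 1/(2√x), MU_y = 2.
MRS = 1/(2√x) ÷ 2.
MRS depends only on x: 0.25/√x = 1/48 ⇒ √x = 0.25/(1/48) = 12 ⇒ x = 144.

x = 144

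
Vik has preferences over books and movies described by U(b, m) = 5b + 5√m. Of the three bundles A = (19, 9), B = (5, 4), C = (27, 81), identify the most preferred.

Evaluate utility at each bundle:
U(A) = 110.000.
U(B) = 35.000.
U(C) = 180.000.
Highest utility is C, so C ≻ A ≻ B.

Bundle C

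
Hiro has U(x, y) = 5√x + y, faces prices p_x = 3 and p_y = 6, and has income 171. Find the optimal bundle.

x* = 25, y* = 16

MU_x = 5/(2√x), MU_y = 1.
MRS = 5/(2√x) ÷ 1.
Tangency: set MRS = p_x/p_y = 3/6 = 0.5.
MRS depends only on x: 2.5/√x = 0.5 ⇒ √x = 2.5/0.5 = 5 ⇒ x* = 25.
From the budget, 6·y = 171 − 3·25 = 96, so y* = 16.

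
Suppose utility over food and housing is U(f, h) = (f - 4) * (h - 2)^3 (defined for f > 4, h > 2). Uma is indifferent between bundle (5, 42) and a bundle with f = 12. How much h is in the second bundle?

U(5, 42) = 64000.
Set U(12, h) = 64000 and solve.
With f = 12: (12 − 4) = 8, so (h − 2)^3 = 64000/8 = 8000.
Taking the cube root (with h > 2): h − 2 = 20, so h = 22.
Check: U(12, 22) = 64000.

h = 22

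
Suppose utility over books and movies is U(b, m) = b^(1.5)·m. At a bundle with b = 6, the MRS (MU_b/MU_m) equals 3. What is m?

MU_b = 1.5·√b·m and MU_m = b^(1.5).
MRS = MU_b/MU_m = (1.5)·m/b.
Substitute b = 6: MRS = m/4. Setting m/4 = 3 gives m = 3·4 = 12.

m = 12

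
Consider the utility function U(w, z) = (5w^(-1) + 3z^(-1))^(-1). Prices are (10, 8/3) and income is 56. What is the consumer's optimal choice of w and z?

w* = 4, z* = 6

For CES with ρ = -1, MRS = (5/3)·(z/w)^2.
Tangency: set MRS = p_w/p_z = 10/(8/3) = 3.75.
So (z/w)^2 = 2.25; taking the square root, z/w = 1.5, i.e. z = 1.5·w.
Substitute into the budget 10·w + (8/3)·z = 56: 14·w = 56, so w* = 4 and z* = 1.5·4 = 6.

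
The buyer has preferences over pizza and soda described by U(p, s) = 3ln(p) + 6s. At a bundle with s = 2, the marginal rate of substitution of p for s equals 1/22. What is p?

MU_p = 3/p, MU_s = 6.
MRS = 3/p ÷ 6.
MRS depends only on p: 0.5/p = 1/22 ⇒ p = 0.5/(1/22) = 11.

p = 11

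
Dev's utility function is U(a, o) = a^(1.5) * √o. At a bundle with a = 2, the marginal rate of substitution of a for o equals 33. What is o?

MU_a = 1.5·√a·√o and MU_o = 0.5·a^(1.5)·o^(-0.5).
MRS = MU_a/MU_o = (3)·o/a.
Substitute a = 2: MRS = o/(2/3). Setting o/(2/3) = 33 gives o = 33·(2/3) = 22.

o = 22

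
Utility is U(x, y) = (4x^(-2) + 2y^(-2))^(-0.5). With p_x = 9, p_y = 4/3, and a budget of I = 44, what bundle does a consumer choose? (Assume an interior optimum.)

For CES with ρ = -2, MRS = (4/2)·(y/x)^3.
Tangency: set MRS = p_x/p_y = 9/(4/3) = 6.75.
So (y/x)^3 = 3.375; taking the cube root, y/x = 1.5, i.e. y = 1.5·x.
Substitute into the budget 9·x + (4/3)·y = 44: 11·x = 44, so x* = 4 and y* = 1.5·4 = 6.

x* = 4, y* = 6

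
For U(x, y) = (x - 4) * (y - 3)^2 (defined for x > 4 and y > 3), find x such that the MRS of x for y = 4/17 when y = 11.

x = 21

MU_x = (y−3)^2, MU_y = 2·(x−4)·(y−3).
MRS = (1/2)·(y−3)/(x−4).
Substitute y = 11: MRS = 4/(x − 4). Setting this equal to 4/17 gives x − 4 = 4/(4/17) = 17, so x = 21.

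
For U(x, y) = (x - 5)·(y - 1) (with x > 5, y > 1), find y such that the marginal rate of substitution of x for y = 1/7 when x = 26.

y = 4

MU_x = (y−1), MU_y = (x−5).
MRS = (y−1)/(x−5).
Substitute x = 26: MRS = (y − 1)/21. Setting this equal to 1/7 gives y − 1 = (1/7)·21 = 3, so y = 4.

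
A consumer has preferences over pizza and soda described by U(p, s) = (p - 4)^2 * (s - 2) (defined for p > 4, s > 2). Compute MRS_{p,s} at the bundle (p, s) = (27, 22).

MRS = 40/23

MU_p = 2·(p−4)·(s−2), MU_s = (p−4)^2.
MRS = (2/1)·(s−2)/(p−4).
At (27, 22): MRS = 40/23.
The indifference curve has slope −40/23 at this bundle.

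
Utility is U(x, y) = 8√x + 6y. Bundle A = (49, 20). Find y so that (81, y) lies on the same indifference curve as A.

y = 52/3

U(49, 20) = 176.
Set U(81, y) = 176 and solve.
With x = 81: √81 = 9, so 6y = 176 − 8·9 = 104 and y = 52/3.
Check: U(81, 52/3) = 176.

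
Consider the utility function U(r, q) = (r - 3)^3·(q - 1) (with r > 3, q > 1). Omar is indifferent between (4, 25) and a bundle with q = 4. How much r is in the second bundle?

U(4, 25) = 24.
Set U(r, 4) = 24 and solve.
With q = 4: (4 − 1) = 3, so (r − 3)^3 = 24/3 = 8.
Taking the cube root (with r > 3): r − 3 = 2, so r = 5.
Check: U(5, 4) = 24.

r = 5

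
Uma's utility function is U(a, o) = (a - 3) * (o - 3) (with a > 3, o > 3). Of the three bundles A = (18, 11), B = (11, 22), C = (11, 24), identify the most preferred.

Evaluate utility at each bundle:
U(A) = 120.
U(B) = 152.
U(C) = 168.
Highest utility is C, so C ≻ B ≻ A.

Bundle C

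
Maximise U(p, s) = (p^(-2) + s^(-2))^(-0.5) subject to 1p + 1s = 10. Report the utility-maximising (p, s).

For CES with ρ = -2, MRS = (s/p)^3.
Tangency: set MRS = p_p/p_s = 1/1 = 1.
So (s/p)^3 = 1; taking the cube root, s/p = 1, i.e. s = p.
Substitute into the budget 1·p + 1·s = 10: 2·p = 10, so p* = 5 and s* = 5.

p* = 5, s* = 5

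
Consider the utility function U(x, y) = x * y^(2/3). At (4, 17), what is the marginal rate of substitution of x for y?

MRS = 6.375

MU_x = y^(2/3) and MU_y = 2/3·x·y^(-1/3).
MRS = MU_x/MU_y = (1.5)·y/x.
At (4, 17): MRS = 6.375.
The indifference curve has slope −6.375 at this bundle.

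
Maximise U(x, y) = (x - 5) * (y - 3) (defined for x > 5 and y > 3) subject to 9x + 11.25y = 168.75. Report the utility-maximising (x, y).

x* = 10, y* = 7

MU_x = (y−3), MU_y = (x−5).
MRS = (y−3)/(x−5).
Tangency: set MRS = p_x/p_y = 9/11.25 = 0.8.
So (y − 3)/(x − 5) = 0.8, i.e. (y − 3) = 0.8·(x − 5).
Rewrite the budget in excess-of-subsistence terms: 9·(x − 5) + 11.25·(y − 3) = 168.75 − 9·5 − 11.25·3 = 90.
Substituting, 18·(x − 5) = 90, so x − 5 = 5 and x* = 10.
Then y − 3 = 0.8·5 = 4, so y* = 7.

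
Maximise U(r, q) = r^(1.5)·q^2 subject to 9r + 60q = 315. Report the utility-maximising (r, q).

r* = 15, q* = 3

MU_r = 1.5·√r·q^2 and MU_q = 2·r^(1.5)·q.
MRS = MU_r/MU_q = (0.75)·q/r.
Tangency: set MRS = p_r/p_q = 9/60 = 0.15.
So (0.75)·q/r = 0.15, i.e. q = 0.2·r.
Substitute into the budget 9·r + 60·q = 315: 21·r = 315, so r* = 15.
Then q* = 0.2·15 = 3.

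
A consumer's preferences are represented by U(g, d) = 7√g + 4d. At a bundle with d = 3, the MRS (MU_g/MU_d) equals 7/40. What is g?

MU_g = 7/(2√g), MU_d = 4.
MRS = 7/(2√g) ÷ 4.
MRS depends only on g: 0.875/√g = 7/40 ⇒ √g = 0.875/(7/40) = 5 ⇒ g = 25.

g = 25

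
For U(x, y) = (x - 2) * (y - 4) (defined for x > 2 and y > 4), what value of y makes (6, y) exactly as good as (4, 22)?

U(4, 22) = 36.
Set U(6, y) = 36 and solve.
With x = 6: (6 − 2) = 4, so (y − 4) = 36/4 = 9.
So y = 4 + 9 = 13.
Check: U(6, 13) = 36.

y = 13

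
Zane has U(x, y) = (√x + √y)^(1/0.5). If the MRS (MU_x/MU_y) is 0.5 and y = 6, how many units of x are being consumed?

x = 24

For CES with ρ = 0.5, MRS = √(y/x).
Setting √(6/x) = 0.5 gives 6/x = 0.25 and x = 24.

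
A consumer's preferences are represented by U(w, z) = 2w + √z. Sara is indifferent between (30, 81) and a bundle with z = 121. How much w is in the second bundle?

U(30, 81) = 69.
Set U(w, 121) = 69 and solve.
With z = 121: √121 = 11, so 2w = 69 − 11 = 58 and w = 29.
Check: U(29, 121) = 69.

w = 29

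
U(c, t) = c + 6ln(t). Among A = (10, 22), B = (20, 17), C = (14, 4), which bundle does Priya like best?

Evaluate utility at each bundle:
U(A) = 28.546.
U(B) = 36.999.
U(C) = 22.318.
Highest utility is B, so B ≻ A ≻ C.

Bundle B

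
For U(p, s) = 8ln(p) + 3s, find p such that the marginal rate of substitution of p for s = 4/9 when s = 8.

p = 6

MU_p = 8/p, MU_s = 3.
MRS = 8/p ÷ 3.
MRS depends only on p: (8/3)/p = 4/9 ⇒ p = (8/3)/(4/9) = 6.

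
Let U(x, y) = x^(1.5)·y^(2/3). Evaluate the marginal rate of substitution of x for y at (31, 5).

MRS = 45/124

MU_x = 1.5·√x·y^(2/3) and MU_y = 2/3·x^(1.5)·y^(-1/3).
MRS = MU_x/MU_y = (2.25)·y/x.
At (31, 5): MRS = 45/124.
That is, one extra unit of x is worth 45/124 units of y at the margin.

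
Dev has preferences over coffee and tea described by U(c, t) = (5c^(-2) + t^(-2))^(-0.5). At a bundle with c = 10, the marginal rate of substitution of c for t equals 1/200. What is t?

For CES with ρ = -2, MRS = (5/1)·(t/c)^3.
Setting (5/1)·(t/10)^3 = 1/200 gives (t/10)^3 = 1/1000, so t/10 = 0.1 and t = 1.

t = 1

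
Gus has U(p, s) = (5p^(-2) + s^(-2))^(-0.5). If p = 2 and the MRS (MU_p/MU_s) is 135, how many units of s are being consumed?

For CES with ρ = -2, MRS = (5/1)·(s/p)^3.
Setting (5/1)·(s/2)^3 = 135 gives (s/2)^3 = 27, so s/2 = 3 and s = 6.

s = 6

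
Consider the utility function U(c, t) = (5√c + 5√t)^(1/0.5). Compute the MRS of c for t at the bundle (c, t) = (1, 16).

MRS = 4

For CES with ρ = 0.5, MRS = √(t/c).
At (1, 16): MRS = 4.
The indifference curve has slope −4 at this bundle.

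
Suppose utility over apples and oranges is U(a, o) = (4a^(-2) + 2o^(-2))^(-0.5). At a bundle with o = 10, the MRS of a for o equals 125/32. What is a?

a = 8

For CES with ρ = -2, MRS = (4/2)·(o/a)^3.
Setting (4/2)·(10/a)^3 = 125/32 gives (10/a)^3 = 125/64, so 10/a = 1.25 and a = 8.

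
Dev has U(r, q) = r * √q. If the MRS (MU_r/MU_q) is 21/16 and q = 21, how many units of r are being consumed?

MU_r = √q and MU_q = 0.5·r·q^(-0.5).
MRS = MU_r/MU_q = (2)·q/r.
Substitute q = 21: MRS = 42/r. Setting 42/r = 21/16 gives r = 42/(21/16) = 32.

r = 32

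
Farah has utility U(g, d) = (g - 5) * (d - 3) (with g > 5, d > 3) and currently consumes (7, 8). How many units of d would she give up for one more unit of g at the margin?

MU_g = (d−3), MU_d = (g−5).
MRS = (d−3)/(g−5).
At (7, 8): MRS = 2.5.
The indifference curve has slope −2.5 at this bundle.

MRS = 2.5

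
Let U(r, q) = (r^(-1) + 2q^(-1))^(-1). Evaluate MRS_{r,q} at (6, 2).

For CES with ρ = -1, MRS = (1/2)·(q/r)^2.
At (6, 2): MRS = 1/18.
The indifference curve has slope −1/18 at this bundle.

MRS = 1/18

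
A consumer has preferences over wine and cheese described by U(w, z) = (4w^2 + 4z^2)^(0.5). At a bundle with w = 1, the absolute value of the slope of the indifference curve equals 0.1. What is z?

z = 10

For CES with ρ = 2, MRS = (z/w)^(-1).
Setting (z/1)^(-1) = 0.1 gives z/1 = 10 and z = 10.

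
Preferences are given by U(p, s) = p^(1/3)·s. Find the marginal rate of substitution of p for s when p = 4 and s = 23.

MU_p = 1/3·p^(-2/3)·s and MU_s = p^(1/3).
MRS = MU_p/MU_s = (1/3)·s/p.
At (4, 23): MRS = 23/12.
That is, one extra unit of p is worth 23/12 units of s at the margin.

MRS = 23/12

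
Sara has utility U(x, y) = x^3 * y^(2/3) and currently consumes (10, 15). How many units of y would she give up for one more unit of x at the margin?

MU_x = 3·x^2·y^(2/3) and MU_y = 2/3·x^3·y^(-1/3).
MRS = MU_x/MU_y = (4.5)·y/x.
At (10, 15): MRS = 6.75.
So at (10, 15) the consumer would give up 6.75 units of y for one more unit of x.

MRS = 6.75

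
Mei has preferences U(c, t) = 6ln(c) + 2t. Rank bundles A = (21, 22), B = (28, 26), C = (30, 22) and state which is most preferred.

Bundle B

Evaluate utility at each bundle:
U(A) = 62.267.
U(B) = 71.993.
U(C) = 64.407.
Highest utility is B, so B ≻ C ≻ A.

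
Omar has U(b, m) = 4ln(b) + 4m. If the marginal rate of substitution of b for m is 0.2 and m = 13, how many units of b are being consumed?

MU_b = 4/b, MU_m = 4.
MRS = 4/b ÷ 4.
MRS depends only on b: 1/b = 0.2 ⇒ b = 1/0.2 = 5.

b = 5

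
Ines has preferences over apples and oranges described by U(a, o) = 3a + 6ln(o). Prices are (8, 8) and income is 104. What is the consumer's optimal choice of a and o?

MU_a = 3, MU_o = 6/o.
MRS = 3 ÷ (6/o).
Tangency: set MRS = p_a/p_o = 8/8 = 1.
MRS depends only on o: 0.5·o = 1 ⇒ o* = 1/0.5 = 2.
From the budget, 8·a = 104 − 8·2 = 88, so a* = 11.

a* = 11, o* = 2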